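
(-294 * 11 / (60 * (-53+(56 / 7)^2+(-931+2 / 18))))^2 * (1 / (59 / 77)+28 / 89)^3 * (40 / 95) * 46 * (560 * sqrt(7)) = 29834677576130872737600 * sqrt(7) / 188553857161633651729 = 418.63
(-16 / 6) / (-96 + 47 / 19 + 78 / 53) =8056 / 278097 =0.03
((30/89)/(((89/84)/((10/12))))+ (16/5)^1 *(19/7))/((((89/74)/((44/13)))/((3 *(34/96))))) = 8584693898/320760895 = 26.76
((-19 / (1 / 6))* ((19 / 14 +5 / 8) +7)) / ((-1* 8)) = 28671 / 224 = 128.00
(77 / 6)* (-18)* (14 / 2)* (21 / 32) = -33957 / 32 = -1061.16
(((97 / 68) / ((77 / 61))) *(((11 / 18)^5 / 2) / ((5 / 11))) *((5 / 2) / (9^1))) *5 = 4764693835 / 32379637248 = 0.15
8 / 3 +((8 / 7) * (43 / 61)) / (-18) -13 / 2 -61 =-498653 / 7686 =-64.88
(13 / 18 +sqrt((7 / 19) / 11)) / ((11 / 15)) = 15 * sqrt(1463) / 2299 +65 / 66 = 1.23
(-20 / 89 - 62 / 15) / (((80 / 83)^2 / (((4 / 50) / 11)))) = -20040101 / 587400000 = -0.03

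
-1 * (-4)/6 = 2/3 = 0.67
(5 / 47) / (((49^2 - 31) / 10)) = 5 / 11139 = 0.00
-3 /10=-0.30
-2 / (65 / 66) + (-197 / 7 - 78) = -49219 / 455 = -108.17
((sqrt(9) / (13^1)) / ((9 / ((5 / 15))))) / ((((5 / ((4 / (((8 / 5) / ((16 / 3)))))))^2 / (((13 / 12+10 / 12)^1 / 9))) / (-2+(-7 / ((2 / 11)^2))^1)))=-8740 / 3159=-2.77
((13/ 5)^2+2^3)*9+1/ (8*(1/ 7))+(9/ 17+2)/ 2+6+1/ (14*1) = 141.05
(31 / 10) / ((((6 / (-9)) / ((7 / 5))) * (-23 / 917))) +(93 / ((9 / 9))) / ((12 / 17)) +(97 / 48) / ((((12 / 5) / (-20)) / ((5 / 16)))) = 511423517 / 1324800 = 386.04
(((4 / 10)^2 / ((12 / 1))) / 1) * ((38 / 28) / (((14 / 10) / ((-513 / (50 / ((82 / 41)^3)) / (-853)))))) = 6498 / 5224625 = 0.00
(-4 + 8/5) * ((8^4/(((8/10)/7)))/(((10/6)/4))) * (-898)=926908416/5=185381683.20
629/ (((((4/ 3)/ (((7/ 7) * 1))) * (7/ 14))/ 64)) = 60384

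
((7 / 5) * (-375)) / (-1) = 525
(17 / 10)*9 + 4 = 193 / 10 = 19.30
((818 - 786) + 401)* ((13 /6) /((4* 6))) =39.09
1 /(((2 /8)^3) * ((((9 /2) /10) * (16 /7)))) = 560 /9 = 62.22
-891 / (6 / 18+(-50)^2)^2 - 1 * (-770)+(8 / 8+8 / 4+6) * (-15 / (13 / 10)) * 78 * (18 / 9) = -868168973449 / 56265001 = -15430.00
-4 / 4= -1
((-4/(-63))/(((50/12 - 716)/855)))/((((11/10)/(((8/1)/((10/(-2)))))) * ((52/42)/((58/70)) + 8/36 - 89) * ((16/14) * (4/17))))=-266220/56330219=-0.00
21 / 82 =0.26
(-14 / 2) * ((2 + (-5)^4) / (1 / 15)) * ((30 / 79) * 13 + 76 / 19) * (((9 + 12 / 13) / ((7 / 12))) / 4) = -2569652910 / 1027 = -2502096.31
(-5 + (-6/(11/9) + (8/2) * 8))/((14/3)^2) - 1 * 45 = -94833/2156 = -43.99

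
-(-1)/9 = 1/9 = 0.11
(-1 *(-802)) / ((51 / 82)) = 65764 / 51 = 1289.49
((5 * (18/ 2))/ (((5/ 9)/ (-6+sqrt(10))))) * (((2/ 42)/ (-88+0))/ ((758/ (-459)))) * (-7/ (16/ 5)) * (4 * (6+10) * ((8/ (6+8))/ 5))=74358/ 29183-12393 * sqrt(10)/ 29183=1.21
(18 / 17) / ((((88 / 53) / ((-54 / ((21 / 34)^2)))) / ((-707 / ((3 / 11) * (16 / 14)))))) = 819009 / 4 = 204752.25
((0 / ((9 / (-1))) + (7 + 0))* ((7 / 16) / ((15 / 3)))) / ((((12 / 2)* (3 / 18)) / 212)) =2597 / 20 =129.85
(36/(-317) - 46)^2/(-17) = -213685924/1708313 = -125.09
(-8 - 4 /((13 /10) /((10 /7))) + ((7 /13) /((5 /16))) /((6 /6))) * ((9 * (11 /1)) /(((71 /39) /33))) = -47593656 /2485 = -19152.38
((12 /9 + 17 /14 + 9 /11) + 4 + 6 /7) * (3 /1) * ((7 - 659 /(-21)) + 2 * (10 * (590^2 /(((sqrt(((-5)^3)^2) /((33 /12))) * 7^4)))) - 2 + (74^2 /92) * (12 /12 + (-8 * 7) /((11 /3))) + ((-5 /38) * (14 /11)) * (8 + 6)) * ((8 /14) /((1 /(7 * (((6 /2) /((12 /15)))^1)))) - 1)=-98879617454017 /380873031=-259613.07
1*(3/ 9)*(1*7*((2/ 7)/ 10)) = 0.07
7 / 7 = 1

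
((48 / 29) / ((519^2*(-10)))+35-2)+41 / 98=42637600841 / 1275873270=33.42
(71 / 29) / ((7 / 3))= 213 / 203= 1.05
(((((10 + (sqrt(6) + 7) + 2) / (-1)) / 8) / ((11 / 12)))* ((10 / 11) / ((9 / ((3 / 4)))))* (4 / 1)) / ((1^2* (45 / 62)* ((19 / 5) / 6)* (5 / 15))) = -620 / 121 - 620* sqrt(6) / 2299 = -5.78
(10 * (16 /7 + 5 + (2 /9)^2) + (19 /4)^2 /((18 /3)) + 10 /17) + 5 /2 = 80.20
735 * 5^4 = 459375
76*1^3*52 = 3952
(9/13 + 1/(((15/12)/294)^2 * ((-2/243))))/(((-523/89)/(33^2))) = 211715237180007/169975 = 1245566919.72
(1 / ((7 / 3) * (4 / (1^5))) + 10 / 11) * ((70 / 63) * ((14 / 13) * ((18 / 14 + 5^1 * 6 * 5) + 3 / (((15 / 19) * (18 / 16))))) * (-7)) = -1386277 / 1053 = -1316.50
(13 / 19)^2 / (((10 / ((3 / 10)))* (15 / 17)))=2873 / 180500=0.02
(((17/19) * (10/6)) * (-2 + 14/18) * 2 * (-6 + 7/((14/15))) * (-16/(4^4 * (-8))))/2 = -935/43776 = -0.02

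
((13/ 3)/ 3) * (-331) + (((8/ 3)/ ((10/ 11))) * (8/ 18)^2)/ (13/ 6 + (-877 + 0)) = -1016391523/ 2125845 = -478.11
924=924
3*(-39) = -117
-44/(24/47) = -517/6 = -86.17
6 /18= 1 /3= 0.33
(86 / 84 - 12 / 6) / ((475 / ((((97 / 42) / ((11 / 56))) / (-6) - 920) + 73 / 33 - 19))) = 1905188 / 987525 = 1.93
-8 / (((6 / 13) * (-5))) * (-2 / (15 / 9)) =-104 / 25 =-4.16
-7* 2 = -14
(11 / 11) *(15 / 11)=15 / 11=1.36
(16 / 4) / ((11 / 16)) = 64 / 11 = 5.82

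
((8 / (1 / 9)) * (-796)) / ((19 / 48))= -2750976 / 19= -144788.21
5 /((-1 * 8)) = -5 /8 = -0.62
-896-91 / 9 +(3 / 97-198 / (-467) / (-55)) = -1847019394 / 2038455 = -906.09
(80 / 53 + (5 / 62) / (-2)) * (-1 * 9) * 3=-260685 / 6572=-39.67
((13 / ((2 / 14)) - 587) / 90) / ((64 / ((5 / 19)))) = -31 / 1368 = -0.02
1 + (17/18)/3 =71/54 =1.31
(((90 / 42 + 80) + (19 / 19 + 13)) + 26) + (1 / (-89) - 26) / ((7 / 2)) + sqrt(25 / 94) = 5 * sqrt(94) / 94 + 71465 / 623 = 115.23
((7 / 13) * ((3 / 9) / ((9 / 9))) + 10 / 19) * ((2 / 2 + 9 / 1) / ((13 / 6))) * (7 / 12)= 18305 / 9633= 1.90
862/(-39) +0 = -862/39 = -22.10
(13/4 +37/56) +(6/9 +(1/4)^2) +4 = 2903/336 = 8.64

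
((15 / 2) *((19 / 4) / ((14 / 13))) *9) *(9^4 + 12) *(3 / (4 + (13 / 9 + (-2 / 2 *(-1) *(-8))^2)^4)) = 123258705453 / 385133460752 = 0.32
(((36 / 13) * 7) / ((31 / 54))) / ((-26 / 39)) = -20412 / 403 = -50.65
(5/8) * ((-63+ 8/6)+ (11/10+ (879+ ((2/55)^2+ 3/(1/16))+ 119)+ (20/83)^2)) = 123221427071/200056560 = 615.93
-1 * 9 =-9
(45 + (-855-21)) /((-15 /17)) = 4709 /5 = 941.80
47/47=1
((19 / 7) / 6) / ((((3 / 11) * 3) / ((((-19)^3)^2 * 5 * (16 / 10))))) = 39330356516 / 189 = 208097124.42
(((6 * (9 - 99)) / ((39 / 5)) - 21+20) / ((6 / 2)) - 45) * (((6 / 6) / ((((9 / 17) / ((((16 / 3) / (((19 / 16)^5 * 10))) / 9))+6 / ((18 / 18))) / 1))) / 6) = -6559891456 / 15589637973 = -0.42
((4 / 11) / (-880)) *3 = -3 / 2420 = -0.00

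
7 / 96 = 0.07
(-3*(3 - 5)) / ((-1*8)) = -3 / 4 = -0.75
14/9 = 1.56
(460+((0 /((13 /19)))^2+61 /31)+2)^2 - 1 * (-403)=207257972 /961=215669.07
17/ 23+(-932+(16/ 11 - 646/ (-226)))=-26500514/ 28589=-926.95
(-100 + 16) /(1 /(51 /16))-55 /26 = -14033 /52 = -269.87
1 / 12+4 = 49 / 12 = 4.08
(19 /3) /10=19 /30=0.63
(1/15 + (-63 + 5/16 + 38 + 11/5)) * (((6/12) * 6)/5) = -5381/400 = -13.45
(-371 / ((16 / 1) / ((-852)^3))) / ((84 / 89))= 15194395683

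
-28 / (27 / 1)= -28 / 27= -1.04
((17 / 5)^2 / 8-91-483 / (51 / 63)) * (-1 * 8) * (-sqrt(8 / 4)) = -2333087 * sqrt(2) / 425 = -7763.49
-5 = -5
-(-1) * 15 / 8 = 15 / 8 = 1.88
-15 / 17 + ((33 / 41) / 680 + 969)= 26991153 / 27880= 968.12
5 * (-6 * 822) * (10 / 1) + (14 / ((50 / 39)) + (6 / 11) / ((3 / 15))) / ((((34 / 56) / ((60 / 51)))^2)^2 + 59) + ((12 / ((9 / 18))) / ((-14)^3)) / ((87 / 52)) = -17416500468417416120228 / 70626587251422433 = -246599.77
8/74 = 4/37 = 0.11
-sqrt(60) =-2 * sqrt(15) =-7.75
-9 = -9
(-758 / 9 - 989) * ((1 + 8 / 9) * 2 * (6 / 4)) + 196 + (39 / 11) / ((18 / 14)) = -1747202 / 297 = -5882.84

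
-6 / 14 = -3 / 7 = -0.43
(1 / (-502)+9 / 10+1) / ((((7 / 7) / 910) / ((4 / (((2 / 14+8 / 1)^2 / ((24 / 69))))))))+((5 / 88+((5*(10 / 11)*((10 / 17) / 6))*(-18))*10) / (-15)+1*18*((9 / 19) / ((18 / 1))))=393388782227 / 9353229864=42.06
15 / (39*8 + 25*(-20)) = -15 / 188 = -0.08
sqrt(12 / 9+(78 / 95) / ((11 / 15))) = 1.57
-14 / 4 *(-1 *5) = 35 / 2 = 17.50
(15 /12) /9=5 /36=0.14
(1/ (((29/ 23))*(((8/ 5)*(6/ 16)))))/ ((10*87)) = 23/ 15138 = 0.00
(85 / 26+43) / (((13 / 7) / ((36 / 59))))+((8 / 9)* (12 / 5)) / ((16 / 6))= 797774 / 49855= 16.00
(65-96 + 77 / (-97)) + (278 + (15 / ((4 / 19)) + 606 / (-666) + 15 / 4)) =3448630 / 10767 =320.30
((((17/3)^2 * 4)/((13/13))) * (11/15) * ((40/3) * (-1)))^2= 10348585984/6561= 1577287.91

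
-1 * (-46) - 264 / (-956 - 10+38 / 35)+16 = 525776 / 8443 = 62.27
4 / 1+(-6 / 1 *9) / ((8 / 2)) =-19 / 2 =-9.50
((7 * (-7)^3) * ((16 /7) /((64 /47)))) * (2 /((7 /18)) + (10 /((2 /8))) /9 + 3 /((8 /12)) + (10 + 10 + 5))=-11342275 /72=-157531.60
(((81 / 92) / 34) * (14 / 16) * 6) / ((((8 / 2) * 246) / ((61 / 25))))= 34587 / 102598400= 0.00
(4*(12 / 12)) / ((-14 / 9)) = -2.57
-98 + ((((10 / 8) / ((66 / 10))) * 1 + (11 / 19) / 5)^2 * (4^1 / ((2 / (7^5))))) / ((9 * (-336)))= -3363866744329 / 33966345600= -99.04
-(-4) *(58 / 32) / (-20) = -29 / 80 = -0.36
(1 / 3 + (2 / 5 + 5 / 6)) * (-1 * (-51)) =799 / 10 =79.90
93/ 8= 11.62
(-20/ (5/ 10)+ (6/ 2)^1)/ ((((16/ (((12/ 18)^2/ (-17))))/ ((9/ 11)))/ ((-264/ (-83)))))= 222/ 1411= 0.16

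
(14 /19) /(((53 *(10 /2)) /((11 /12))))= 77 /30210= 0.00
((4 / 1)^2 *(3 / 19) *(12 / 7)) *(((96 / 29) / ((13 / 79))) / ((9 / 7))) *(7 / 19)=3397632 / 136097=24.96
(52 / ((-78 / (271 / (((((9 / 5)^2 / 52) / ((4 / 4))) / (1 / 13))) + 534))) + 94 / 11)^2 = 2325460302916 / 7144929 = 325470.04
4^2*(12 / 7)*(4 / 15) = 256 / 35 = 7.31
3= 3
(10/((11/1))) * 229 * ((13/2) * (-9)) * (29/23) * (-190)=738147150/253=2917577.67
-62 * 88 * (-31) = 169136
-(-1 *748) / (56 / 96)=8976 / 7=1282.29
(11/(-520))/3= -11/1560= -0.01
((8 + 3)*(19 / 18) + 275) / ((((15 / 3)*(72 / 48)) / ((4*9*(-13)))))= -17884.53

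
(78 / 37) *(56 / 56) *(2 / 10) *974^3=72072813072 / 185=389582773.36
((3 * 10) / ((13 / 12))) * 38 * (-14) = -191520 / 13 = -14732.31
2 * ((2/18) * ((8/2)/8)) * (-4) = -0.44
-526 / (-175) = 526 / 175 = 3.01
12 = 12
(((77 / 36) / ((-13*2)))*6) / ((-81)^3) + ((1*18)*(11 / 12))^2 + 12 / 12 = 5663433896 / 20726199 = 273.25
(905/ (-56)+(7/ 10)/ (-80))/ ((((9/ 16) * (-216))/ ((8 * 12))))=20122/ 1575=12.78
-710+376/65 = -45774/65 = -704.22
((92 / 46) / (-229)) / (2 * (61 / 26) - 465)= 13 / 685168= 0.00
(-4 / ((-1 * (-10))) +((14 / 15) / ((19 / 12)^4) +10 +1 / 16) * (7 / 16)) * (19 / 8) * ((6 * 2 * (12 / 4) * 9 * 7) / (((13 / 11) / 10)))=4231632976263 / 22826752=185380.42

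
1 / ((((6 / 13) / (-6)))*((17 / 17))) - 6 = -19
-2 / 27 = -0.07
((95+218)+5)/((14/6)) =954/7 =136.29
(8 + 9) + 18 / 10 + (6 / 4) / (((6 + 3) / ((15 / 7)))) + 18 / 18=1411 / 70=20.16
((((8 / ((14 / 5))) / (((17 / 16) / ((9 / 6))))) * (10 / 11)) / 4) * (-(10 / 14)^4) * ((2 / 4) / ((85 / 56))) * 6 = -3600000 / 7632779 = -0.47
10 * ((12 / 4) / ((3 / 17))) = 170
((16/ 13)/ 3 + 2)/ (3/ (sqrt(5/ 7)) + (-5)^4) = 146875/ 38084709 - 47 * sqrt(35)/ 12694903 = 0.00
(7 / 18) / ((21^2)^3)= 1 / 220541454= 0.00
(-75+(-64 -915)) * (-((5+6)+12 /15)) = 62186 /5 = 12437.20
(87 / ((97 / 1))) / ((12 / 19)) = 551 / 388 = 1.42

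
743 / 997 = 0.75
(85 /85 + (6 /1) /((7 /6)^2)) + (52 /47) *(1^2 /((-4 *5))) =61638 /11515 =5.35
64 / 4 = 16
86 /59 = 1.46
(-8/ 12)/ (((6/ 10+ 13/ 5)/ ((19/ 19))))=-5/ 24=-0.21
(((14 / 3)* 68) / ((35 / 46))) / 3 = 6256 / 45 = 139.02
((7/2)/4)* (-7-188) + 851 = 5443/8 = 680.38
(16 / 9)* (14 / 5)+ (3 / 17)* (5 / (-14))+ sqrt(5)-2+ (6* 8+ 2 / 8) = sqrt(5)+ 1095949 / 21420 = 53.40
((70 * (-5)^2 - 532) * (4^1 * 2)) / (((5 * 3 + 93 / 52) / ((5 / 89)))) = 844480 / 25899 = 32.61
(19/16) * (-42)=-399/8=-49.88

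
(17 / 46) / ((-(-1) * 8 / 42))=357 / 184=1.94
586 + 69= 655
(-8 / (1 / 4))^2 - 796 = 228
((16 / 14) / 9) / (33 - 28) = 8 / 315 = 0.03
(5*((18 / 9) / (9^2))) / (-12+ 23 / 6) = -20 / 1323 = -0.02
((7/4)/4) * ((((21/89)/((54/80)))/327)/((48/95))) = 23275/25144992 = 0.00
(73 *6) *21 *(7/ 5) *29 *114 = 212860116/ 5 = 42572023.20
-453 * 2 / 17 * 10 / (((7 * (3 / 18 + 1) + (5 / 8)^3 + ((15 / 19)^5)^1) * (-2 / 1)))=17228894929920 / 563637090677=30.57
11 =11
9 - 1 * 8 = 1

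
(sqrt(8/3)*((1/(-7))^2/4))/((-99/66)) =-sqrt(6)/441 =-0.01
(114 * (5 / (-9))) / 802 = -95 / 1203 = -0.08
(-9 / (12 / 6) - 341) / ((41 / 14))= -4837 / 41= -117.98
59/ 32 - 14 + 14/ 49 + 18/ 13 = -30535/ 2912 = -10.49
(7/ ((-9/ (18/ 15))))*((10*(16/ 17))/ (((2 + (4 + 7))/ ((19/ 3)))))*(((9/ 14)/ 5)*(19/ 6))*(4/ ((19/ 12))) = -4864/ 1105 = -4.40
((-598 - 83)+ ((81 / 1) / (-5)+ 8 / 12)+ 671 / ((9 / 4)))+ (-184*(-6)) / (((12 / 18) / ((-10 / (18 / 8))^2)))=161564 / 5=32312.80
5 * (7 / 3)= 35 / 3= 11.67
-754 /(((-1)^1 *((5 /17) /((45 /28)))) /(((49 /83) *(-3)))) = -1211301 /166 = -7296.99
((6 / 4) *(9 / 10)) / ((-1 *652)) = -27 / 13040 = -0.00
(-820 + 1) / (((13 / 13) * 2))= -819 / 2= -409.50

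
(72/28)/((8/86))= 387/14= 27.64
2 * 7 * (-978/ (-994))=978/ 71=13.77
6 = 6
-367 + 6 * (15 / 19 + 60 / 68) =-356.97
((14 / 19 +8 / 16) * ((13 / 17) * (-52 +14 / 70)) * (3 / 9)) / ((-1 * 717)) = 0.02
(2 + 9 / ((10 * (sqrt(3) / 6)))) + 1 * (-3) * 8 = -18.88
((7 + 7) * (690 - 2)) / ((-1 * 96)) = -301 / 3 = -100.33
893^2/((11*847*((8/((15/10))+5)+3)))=2392347/372680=6.42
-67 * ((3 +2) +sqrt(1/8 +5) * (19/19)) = -335-67 * sqrt(82)/4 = -486.68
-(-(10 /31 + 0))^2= -100 /961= -0.10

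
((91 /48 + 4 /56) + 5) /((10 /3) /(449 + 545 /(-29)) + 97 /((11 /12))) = 80317369 /1219942696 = 0.07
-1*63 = -63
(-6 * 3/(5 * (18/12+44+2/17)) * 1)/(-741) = 68/638495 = 0.00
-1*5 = -5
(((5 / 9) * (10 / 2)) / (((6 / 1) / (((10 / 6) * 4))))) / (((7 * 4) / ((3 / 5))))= 25 / 378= 0.07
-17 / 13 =-1.31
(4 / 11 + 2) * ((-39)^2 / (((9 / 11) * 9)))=488.22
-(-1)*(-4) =-4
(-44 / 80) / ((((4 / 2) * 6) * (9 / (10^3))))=-275 / 54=-5.09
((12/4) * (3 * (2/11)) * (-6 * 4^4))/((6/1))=-4608/11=-418.91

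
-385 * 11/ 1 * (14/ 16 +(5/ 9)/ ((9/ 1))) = -2570645/ 648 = -3967.04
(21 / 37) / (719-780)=-21 / 2257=-0.01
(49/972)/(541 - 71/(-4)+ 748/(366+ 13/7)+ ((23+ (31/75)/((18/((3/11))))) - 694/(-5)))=1387925/19894266279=0.00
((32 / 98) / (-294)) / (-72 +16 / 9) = 3 / 189679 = 0.00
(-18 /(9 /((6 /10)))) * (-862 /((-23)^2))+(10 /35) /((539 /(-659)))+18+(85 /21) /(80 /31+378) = 407585879357 /20777495970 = 19.62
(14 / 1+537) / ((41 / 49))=26999 / 41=658.51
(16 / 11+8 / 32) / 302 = 75 / 13288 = 0.01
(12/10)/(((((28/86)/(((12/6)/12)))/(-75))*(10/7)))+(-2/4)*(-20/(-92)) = -2977/92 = -32.36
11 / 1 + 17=28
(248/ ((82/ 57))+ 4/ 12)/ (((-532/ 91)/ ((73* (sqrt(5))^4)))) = -504037625/ 9348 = -53919.30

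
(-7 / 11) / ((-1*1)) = 7 / 11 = 0.64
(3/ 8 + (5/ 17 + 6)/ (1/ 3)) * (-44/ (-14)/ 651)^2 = 35211/ 78450274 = 0.00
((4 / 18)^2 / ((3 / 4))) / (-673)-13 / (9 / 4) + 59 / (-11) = -20042789 / 1798929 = -11.14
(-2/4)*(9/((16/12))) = -27/8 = -3.38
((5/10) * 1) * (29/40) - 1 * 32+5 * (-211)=-86931/80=-1086.64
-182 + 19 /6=-1073 /6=-178.83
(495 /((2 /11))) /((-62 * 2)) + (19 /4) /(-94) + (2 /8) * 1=-126795 /5828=-21.76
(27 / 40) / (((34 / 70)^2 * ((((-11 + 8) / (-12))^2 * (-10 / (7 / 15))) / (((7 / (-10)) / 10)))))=21609 / 144500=0.15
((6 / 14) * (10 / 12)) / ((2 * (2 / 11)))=55 / 56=0.98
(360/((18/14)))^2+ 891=79291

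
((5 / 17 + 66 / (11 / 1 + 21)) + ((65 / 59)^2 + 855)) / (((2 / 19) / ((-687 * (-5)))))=28017296.92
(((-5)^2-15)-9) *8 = 8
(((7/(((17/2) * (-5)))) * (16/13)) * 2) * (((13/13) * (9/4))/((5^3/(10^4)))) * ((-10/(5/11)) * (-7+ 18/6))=-1419264/221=-6422.01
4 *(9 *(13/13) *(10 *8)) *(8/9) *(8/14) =1462.86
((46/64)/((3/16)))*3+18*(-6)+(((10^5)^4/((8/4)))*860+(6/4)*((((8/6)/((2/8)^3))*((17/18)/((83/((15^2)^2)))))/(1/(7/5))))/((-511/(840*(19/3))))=-5424880000000000013024529387/12118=-447671232876712329841931.80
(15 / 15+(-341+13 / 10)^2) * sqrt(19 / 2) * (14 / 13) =383037.54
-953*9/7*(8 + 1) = -77193/7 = -11027.57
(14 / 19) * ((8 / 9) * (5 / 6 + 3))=1288 / 513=2.51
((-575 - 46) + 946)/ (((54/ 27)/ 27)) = 8775/ 2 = 4387.50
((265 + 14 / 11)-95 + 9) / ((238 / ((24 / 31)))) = 23796 / 40579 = 0.59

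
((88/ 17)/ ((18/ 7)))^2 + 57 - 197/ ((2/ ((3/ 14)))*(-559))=22383313123/ 366397668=61.09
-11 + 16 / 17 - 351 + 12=-5934 / 17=-349.06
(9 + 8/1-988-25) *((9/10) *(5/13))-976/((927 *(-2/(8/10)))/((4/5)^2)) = -518945734/1506375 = -344.50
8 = 8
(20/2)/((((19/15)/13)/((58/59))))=113100/1121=100.89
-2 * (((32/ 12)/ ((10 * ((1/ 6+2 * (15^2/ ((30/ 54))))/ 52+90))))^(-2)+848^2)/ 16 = -151572998849/ 1384448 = -109482.62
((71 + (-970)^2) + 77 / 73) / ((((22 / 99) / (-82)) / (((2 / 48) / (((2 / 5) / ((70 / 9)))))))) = -61607204750 / 219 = -281311437.21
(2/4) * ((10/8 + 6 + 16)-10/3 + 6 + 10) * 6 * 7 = 3017/4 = 754.25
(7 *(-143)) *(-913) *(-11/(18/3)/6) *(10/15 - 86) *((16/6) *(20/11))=9358469120/81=115536655.80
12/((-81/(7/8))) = -7/54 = -0.13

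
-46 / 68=-0.68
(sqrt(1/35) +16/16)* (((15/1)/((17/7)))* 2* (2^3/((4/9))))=108* sqrt(35)/17 +3780/17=259.94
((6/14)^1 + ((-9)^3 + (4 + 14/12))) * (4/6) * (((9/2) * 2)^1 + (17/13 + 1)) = -212681/39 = -5453.36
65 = 65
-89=-89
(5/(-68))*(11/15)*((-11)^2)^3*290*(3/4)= -2825639795/136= -20776763.20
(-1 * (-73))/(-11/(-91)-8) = -6643/717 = -9.26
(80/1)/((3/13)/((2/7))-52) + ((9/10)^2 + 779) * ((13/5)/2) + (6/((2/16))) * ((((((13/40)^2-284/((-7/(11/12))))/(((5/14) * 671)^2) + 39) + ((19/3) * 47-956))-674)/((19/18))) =-1431326336053137/24763255000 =-57800.41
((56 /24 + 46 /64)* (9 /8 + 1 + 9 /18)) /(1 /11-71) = -0.11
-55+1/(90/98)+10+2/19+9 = -34.81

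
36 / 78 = 6 / 13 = 0.46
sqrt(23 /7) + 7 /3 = sqrt(161) /7 + 7 /3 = 4.15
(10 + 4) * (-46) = -644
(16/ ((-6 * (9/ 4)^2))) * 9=-4.74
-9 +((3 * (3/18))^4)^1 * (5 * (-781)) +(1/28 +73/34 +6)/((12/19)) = -85718/357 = -240.11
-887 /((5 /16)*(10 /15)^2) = -31932 /5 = -6386.40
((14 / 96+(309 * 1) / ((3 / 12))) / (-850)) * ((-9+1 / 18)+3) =1269769 / 146880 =8.64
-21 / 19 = -1.11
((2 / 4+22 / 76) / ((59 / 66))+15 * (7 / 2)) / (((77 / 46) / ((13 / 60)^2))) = 1.50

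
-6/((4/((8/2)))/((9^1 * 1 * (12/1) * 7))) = -4536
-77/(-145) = 0.53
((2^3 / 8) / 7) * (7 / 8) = 1 / 8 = 0.12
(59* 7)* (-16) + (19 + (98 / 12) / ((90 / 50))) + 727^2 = 28185005 / 54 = 521944.54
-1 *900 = -900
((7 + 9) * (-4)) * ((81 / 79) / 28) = -1296 / 553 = -2.34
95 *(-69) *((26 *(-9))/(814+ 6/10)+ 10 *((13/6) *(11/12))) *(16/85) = -5016891100/207723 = -24151.83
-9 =-9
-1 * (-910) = 910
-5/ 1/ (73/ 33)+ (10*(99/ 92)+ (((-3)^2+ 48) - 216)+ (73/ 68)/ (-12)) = -206316383/ 1370064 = -150.59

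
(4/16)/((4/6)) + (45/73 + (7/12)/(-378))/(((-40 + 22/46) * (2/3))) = 10080833/28666224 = 0.35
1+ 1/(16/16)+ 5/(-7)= 9/7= 1.29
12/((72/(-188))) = -94/3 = -31.33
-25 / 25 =-1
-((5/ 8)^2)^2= -625/ 4096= -0.15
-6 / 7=-0.86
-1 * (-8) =8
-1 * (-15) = 15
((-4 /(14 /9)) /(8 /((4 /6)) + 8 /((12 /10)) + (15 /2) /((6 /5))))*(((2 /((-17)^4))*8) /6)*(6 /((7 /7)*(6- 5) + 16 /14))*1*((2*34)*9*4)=-165888 /7344935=-0.02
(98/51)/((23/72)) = 2352/391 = 6.02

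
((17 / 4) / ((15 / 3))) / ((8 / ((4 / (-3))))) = -17 / 120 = -0.14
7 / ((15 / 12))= 28 / 5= 5.60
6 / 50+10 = 253 / 25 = 10.12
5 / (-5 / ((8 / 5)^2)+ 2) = 320 / 3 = 106.67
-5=-5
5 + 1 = 6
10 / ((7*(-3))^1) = -10 / 21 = -0.48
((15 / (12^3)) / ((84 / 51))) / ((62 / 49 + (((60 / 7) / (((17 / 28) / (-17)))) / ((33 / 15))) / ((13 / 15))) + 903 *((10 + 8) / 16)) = 0.00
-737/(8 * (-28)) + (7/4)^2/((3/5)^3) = 105649/6048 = 17.47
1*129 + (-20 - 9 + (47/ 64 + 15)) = 7407/ 64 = 115.73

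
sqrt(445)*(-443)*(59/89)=-26137*sqrt(445)/89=-6195.06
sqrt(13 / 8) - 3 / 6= -1 / 2 + sqrt(26) / 4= 0.77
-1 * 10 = -10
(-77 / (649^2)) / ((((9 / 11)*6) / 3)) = -7 / 62658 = -0.00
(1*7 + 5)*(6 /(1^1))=72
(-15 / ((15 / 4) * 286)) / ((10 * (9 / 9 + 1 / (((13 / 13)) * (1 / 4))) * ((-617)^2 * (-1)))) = 1 / 1360963175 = 0.00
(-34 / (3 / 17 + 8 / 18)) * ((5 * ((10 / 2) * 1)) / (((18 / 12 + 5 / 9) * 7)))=-468180 / 4921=-95.14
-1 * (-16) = 16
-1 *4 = -4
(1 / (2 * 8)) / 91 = 1 / 1456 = 0.00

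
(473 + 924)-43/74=103335/74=1396.42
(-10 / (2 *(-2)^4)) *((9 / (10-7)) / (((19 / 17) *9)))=-85 / 912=-0.09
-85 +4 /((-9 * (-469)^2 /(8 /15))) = -2524052507 /29694735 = -85.00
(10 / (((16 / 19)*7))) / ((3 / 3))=95 / 56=1.70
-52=-52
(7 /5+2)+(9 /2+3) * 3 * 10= 1142 /5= 228.40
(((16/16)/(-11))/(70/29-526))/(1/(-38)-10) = -551/31818072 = -0.00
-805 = -805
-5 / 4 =-1.25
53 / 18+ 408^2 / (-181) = -2986759 / 3258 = -916.75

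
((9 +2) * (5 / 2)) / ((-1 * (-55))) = 1 / 2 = 0.50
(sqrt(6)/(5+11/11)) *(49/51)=49 *sqrt(6)/306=0.39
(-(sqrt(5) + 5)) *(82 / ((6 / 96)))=-9493.72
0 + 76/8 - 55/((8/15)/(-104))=21469/2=10734.50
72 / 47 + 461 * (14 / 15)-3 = 302303 / 705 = 428.80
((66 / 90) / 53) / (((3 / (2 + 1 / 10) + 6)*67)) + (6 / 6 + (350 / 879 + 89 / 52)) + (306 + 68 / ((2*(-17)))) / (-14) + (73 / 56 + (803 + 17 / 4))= 2991704863113 / 3787212520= 789.95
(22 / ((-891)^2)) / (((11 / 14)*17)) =28 / 13495977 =0.00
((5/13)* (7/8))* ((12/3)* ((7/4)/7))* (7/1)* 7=1715/104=16.49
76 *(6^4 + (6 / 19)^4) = 675589248 / 6859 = 98496.76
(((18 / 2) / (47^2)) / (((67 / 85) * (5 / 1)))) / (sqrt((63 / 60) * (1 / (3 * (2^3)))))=612 * sqrt(70) / 1036021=0.00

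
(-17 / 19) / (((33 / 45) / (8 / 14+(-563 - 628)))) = 2124915 / 1463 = 1452.44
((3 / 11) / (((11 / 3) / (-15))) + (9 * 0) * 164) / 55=-27 / 1331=-0.02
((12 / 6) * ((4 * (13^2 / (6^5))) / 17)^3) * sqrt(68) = 4826809 * sqrt(17) / 9023511051648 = 0.00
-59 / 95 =-0.62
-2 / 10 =-1 / 5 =-0.20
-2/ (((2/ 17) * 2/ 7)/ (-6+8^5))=-1949339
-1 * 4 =-4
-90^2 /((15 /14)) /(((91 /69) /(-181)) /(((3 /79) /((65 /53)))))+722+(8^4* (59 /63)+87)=30929016089 /841113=36771.53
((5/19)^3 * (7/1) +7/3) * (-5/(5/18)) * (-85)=25825380/6859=3765.18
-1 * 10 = -10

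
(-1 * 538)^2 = 289444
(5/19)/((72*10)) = 1/2736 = 0.00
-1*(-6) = 6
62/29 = 2.14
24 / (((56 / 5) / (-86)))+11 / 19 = -24433 / 133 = -183.71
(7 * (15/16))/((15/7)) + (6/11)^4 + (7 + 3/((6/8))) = 3314961/234256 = 14.15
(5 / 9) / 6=5 / 54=0.09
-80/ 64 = -5/ 4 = -1.25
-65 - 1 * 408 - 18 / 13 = -6167 / 13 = -474.38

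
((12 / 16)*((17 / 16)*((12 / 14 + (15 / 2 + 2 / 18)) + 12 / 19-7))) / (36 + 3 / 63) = 85459 / 1841024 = 0.05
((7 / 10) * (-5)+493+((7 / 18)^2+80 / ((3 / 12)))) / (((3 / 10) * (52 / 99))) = 1109845 / 216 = 5138.17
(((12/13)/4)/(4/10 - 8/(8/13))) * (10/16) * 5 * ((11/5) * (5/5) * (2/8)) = -275/8736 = -0.03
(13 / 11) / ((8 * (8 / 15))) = 195 / 704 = 0.28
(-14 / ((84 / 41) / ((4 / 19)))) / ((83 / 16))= -1312 / 4731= -0.28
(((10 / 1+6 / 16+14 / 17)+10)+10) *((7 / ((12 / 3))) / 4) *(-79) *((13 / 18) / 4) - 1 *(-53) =-22199311 / 156672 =-141.69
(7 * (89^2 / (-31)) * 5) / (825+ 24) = -10.53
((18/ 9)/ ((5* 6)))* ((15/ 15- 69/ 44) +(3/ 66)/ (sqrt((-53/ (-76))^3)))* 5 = -25/ 132 +76* sqrt(1007)/ 92697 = -0.16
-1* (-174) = 174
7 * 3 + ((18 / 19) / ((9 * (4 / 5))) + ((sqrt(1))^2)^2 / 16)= 6443 / 304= 21.19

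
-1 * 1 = -1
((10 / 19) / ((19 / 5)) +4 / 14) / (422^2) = 268 / 112504567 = 0.00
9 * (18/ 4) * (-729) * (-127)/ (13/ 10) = 37496115/ 13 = 2884316.54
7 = 7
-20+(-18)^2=304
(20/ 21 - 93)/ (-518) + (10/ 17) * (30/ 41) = 4610701/ 7581966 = 0.61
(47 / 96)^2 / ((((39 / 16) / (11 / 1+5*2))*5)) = 15463 / 37440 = 0.41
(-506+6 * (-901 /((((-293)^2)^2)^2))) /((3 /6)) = -54969460595032590511024 /54317648809320741601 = -1012.00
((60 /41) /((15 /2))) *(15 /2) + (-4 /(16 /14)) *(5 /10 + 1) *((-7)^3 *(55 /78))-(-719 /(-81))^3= 1295765978119 /2266064424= 571.81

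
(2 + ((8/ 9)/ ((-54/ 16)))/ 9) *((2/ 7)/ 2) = 4310/ 15309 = 0.28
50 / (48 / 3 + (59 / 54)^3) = 7873200 / 2724803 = 2.89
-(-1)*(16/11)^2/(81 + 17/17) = 128/4961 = 0.03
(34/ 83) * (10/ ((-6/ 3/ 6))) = -1020/ 83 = -12.29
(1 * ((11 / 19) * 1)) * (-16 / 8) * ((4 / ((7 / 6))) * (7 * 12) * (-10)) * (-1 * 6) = -380160 / 19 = -20008.42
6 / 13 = 0.46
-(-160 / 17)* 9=1440 / 17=84.71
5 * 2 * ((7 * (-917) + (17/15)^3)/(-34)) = 21659212/11475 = 1887.51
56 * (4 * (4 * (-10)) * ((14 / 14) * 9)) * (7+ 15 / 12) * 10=-6652800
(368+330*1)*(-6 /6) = -698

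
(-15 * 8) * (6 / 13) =-720 / 13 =-55.38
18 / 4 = 9 / 2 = 4.50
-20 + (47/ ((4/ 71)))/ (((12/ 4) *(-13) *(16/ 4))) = -15817/ 624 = -25.35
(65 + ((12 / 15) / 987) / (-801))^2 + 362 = 71675061433423891 / 15625695114225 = 4587.00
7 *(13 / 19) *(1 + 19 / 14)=11.29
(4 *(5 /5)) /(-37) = -4 /37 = -0.11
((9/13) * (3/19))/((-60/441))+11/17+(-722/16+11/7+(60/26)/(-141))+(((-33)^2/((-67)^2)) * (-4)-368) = -102372275709981/248056932760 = -412.70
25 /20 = 5 /4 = 1.25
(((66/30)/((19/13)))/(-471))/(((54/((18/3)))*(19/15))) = -143/510093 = -0.00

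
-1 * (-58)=58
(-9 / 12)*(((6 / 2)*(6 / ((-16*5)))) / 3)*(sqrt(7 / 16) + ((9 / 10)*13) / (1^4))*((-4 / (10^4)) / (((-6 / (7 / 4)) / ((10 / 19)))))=21*sqrt(7) / 24320000 + 2457 / 60800000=0.00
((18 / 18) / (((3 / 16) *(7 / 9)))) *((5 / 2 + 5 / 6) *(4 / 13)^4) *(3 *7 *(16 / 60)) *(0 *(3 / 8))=0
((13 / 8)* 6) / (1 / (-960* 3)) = -28080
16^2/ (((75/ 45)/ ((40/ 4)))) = 1536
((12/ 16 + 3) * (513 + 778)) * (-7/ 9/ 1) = -45185/ 12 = -3765.42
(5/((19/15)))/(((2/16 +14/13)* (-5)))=-312/475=-0.66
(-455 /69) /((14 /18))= -195 /23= -8.48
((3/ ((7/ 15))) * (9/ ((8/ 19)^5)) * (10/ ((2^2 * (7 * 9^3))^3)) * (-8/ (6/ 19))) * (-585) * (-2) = -76449556625/ 501739621318656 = -0.00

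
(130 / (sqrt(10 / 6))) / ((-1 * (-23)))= 26 * sqrt(15) / 23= 4.38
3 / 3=1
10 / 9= 1.11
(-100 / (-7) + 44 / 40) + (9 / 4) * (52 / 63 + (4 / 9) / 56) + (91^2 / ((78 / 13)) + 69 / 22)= 1400.56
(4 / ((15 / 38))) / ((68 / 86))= 3268 / 255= 12.82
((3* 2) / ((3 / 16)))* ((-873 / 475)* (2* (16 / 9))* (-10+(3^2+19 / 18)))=-49664 / 4275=-11.62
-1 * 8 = -8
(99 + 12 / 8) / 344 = 201 / 688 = 0.29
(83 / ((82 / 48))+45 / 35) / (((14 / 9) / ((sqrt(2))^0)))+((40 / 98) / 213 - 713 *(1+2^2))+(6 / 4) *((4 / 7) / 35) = -15117937949 / 4279170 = -3532.91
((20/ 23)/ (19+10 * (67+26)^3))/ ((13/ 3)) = 60/ 2405033111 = 0.00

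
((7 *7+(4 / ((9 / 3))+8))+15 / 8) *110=79475 / 12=6622.92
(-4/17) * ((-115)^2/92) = -575/17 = -33.82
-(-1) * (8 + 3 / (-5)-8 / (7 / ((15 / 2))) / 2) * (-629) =-68561 / 35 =-1958.89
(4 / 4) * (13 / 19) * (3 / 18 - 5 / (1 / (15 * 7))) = -40937 / 114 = -359.10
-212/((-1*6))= 106/3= 35.33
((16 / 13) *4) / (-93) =-64 / 1209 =-0.05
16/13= 1.23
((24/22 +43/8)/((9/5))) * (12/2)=2845/132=21.55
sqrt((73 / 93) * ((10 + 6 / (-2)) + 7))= sqrt(95046) / 93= 3.32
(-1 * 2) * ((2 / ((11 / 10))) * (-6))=240 / 11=21.82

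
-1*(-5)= 5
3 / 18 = 1 / 6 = 0.17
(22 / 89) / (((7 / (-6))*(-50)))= 66 / 15575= 0.00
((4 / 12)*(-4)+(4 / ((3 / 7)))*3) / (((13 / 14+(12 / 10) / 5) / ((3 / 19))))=28000 / 7771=3.60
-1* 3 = -3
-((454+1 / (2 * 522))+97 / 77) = -36597497 / 80388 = -455.26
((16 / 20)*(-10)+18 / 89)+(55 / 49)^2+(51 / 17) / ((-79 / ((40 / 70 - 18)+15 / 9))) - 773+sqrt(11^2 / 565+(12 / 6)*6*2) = -13149610177 / 16881431+sqrt(7729765) / 565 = -774.02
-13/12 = -1.08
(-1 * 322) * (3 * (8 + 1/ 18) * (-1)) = 23345/ 3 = 7781.67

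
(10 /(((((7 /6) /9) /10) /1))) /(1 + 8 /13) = 23400 /49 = 477.55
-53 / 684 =-0.08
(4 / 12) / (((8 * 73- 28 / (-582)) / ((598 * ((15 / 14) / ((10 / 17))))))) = 1479153 / 2379412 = 0.62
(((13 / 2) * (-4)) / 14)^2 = 169 / 49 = 3.45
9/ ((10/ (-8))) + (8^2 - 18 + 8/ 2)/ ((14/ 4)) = 248/ 35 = 7.09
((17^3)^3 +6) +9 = 118587876512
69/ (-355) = -69/ 355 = -0.19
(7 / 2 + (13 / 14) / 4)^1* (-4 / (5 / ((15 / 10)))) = -627 / 140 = -4.48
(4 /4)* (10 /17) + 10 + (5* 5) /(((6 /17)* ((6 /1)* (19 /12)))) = 17485 /969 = 18.04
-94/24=-47/12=-3.92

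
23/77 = 0.30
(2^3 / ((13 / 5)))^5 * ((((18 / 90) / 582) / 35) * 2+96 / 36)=185413632000 / 252107947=735.45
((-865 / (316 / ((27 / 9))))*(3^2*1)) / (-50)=4671 / 3160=1.48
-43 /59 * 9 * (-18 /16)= 3483 /472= 7.38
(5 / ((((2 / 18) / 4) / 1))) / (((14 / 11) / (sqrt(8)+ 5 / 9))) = 550 / 7+ 1980*sqrt(2) / 7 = 478.59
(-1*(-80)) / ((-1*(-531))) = 0.15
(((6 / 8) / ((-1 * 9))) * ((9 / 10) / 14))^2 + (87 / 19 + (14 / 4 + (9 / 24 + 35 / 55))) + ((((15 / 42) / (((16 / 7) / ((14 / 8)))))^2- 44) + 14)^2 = 62170386000107881 / 68726187622400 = 904.61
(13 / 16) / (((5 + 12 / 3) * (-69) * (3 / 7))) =-91 / 29808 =-0.00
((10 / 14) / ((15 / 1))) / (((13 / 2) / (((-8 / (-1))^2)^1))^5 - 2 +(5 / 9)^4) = -75144747810816 / 3005738500320661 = -0.03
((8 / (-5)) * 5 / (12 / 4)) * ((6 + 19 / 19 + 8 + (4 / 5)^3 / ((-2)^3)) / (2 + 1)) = -14936 / 1125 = -13.28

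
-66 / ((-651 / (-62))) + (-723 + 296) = -3033 / 7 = -433.29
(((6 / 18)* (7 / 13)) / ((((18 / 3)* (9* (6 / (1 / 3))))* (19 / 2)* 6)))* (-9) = -7 / 240084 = -0.00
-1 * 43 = -43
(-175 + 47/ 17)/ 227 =-2928/ 3859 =-0.76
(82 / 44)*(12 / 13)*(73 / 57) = 5986 / 2717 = 2.20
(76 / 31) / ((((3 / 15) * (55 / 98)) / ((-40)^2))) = 11916800 / 341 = 34946.63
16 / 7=2.29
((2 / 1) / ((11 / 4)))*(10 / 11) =80 / 121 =0.66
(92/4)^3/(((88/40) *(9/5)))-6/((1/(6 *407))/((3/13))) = -397369/1287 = -308.76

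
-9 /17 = -0.53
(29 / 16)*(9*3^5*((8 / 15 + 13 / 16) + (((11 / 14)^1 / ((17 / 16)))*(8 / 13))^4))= 40356447747989999823 / 7331135126631680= 5504.80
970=970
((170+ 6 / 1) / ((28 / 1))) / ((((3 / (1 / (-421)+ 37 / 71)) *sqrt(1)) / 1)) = 682264 / 627711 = 1.09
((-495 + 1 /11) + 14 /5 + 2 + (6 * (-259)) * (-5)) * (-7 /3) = -2802758 /165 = -16986.41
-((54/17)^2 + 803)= -234983/289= -813.09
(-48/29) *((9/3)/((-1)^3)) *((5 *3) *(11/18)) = 1320/29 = 45.52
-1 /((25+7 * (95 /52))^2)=-0.00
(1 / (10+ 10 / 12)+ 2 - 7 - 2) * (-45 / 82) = 4041 / 1066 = 3.79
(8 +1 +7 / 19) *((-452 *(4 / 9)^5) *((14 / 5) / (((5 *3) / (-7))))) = 8073920512 / 84144825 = 95.95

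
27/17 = 1.59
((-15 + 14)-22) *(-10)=230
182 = 182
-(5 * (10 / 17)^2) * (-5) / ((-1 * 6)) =-1250 / 867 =-1.44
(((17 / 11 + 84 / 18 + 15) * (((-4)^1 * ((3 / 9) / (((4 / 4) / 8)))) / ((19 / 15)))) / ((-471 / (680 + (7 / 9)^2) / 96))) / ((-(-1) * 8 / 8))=197582336000 / 7973559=24779.69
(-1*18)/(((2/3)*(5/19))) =-513/5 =-102.60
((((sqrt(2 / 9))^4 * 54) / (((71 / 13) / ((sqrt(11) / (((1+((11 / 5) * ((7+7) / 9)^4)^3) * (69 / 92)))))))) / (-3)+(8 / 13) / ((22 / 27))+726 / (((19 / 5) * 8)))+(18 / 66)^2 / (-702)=8835811 / 358644 - 41841412812000 * sqrt(11) / 412318305808778167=24.64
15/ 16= 0.94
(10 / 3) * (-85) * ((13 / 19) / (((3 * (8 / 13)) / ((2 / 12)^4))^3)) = -12138425 / 857617411866624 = -0.00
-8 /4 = -2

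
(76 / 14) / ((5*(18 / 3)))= 19 / 105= 0.18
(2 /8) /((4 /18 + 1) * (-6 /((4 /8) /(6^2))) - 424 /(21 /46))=-21 /122368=-0.00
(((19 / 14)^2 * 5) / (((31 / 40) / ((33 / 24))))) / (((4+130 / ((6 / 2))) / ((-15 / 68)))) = -4467375 / 58669856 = -0.08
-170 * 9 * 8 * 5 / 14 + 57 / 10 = -305601 / 70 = -4365.73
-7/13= -0.54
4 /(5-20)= -4 /15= -0.27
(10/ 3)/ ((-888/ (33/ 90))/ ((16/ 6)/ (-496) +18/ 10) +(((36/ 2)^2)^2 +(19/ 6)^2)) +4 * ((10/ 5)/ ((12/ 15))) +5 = 1027440376425/ 68495878223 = 15.00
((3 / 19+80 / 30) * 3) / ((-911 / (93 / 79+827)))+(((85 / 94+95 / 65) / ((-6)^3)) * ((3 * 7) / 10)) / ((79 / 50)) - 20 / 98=-46701486541901 / 5895204181776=-7.92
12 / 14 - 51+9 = -288 / 7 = -41.14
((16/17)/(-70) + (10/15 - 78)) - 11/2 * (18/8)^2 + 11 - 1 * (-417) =18438877/57120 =322.81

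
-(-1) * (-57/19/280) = -3/280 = -0.01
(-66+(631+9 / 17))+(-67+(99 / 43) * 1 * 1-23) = 477.83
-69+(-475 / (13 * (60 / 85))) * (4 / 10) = -6997 / 78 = -89.71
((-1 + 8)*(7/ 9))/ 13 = 49/ 117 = 0.42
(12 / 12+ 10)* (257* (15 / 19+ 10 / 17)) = 1258015 / 323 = 3894.78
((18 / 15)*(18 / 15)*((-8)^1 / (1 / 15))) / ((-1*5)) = 864 / 25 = 34.56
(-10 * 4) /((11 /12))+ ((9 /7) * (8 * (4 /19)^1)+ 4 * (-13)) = -136748 /1463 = -93.47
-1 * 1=-1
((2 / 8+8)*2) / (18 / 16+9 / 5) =220 / 39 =5.64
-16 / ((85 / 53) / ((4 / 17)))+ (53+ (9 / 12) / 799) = 13760539 / 271660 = 50.65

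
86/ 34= 43/ 17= 2.53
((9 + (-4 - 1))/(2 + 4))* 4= 8/3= 2.67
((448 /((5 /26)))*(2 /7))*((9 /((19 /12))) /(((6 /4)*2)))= 119808 /95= 1261.14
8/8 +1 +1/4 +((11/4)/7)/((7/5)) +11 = 663/49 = 13.53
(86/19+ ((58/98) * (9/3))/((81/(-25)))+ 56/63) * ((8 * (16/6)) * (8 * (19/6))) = 31320832/11907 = 2630.46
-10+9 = -1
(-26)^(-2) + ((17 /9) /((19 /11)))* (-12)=-505591 /38532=-13.12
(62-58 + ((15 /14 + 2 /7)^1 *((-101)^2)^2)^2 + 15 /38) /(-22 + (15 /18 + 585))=222819424317090091275 /6299146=35372957590932.18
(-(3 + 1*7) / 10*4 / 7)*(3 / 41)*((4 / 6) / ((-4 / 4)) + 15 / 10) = -10 / 287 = -0.03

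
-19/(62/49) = -931/62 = -15.02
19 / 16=1.19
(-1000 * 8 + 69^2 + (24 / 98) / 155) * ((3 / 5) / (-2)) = 73800579 / 75950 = 971.70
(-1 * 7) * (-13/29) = 91/29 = 3.14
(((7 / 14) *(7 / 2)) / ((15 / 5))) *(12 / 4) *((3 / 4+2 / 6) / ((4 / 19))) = 1729 / 192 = 9.01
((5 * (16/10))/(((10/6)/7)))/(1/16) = 2688/5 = 537.60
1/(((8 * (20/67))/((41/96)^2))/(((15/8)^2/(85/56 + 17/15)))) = 59129175/583794688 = 0.10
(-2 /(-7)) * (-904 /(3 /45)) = -27120 /7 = -3874.29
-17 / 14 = -1.21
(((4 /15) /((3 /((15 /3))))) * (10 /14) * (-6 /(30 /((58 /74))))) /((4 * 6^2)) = -29 /83916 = -0.00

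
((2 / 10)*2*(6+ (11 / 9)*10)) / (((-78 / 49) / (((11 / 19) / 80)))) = -0.03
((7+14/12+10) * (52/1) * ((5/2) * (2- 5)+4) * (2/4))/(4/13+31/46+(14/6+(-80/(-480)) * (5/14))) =-489.91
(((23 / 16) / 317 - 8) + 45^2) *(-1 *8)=-10230247 / 634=-16136.04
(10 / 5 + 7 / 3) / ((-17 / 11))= -143 / 51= -2.80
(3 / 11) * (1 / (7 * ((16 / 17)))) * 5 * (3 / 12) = 255 / 4928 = 0.05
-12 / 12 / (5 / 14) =-14 / 5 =-2.80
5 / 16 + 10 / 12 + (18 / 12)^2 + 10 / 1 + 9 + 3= 1219 / 48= 25.40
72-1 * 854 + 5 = -777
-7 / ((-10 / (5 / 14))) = 1 / 4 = 0.25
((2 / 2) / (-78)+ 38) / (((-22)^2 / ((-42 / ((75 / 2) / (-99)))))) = 8.70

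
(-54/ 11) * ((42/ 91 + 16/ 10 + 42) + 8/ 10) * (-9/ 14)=708588/ 5005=141.58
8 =8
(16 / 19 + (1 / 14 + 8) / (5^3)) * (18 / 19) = 271323 / 315875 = 0.86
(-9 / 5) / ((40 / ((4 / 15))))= -3 / 250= -0.01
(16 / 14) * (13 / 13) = 8 / 7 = 1.14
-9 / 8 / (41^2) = -9 / 13448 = -0.00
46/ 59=0.78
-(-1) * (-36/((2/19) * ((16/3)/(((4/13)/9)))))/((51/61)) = -1159/442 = -2.62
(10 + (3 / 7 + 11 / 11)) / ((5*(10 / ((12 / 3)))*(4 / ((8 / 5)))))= 64 / 175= 0.37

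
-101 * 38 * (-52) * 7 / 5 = 1397032 / 5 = 279406.40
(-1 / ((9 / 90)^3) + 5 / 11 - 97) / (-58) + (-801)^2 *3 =1924821.91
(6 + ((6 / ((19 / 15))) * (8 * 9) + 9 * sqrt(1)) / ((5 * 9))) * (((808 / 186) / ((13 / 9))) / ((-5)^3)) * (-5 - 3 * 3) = 22211112 / 4785625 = 4.64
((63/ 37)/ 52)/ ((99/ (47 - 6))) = 287/ 21164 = 0.01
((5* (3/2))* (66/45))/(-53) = -11/53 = -0.21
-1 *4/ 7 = -4/ 7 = -0.57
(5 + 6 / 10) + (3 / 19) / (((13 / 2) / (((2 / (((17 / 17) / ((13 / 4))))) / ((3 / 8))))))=572 / 95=6.02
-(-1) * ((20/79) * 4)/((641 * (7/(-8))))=-640/354473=-0.00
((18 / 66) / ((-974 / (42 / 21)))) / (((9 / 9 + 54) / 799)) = -2397 / 294635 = -0.01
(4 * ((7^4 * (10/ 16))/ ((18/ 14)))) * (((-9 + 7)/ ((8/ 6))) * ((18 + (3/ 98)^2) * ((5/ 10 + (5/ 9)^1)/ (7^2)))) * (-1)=608285/ 224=2715.56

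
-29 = -29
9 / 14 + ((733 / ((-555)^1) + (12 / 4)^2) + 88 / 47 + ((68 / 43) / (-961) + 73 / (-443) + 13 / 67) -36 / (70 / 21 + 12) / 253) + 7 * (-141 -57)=-3585823194187826942263 / 2606379229863377430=-1375.79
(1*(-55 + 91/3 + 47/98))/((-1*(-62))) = -7111/18228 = -0.39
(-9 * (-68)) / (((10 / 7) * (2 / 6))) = 6426 / 5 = 1285.20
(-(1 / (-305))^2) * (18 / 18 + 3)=-4 / 93025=-0.00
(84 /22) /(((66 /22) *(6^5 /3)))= 7 /14256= 0.00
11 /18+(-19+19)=11 /18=0.61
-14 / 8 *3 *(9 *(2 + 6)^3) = -24192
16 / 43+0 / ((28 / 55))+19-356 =-14475 / 43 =-336.63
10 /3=3.33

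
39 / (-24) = -13 / 8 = -1.62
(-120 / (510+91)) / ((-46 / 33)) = 1980 / 13823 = 0.14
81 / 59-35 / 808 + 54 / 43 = 5299757 / 2049896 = 2.59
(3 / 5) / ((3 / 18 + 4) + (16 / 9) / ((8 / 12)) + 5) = 18 / 355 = 0.05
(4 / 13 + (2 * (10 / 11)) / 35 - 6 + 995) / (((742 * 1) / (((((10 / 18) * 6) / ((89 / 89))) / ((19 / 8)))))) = 39613960 / 21168147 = 1.87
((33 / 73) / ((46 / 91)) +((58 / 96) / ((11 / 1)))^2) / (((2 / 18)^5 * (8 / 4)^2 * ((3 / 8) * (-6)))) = -306184530735 / 52008704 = -5887.18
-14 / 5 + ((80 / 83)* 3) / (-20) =-2.94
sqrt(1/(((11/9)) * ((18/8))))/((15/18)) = 12 * sqrt(11)/55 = 0.72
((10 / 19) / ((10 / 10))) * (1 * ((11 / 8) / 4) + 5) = 2.81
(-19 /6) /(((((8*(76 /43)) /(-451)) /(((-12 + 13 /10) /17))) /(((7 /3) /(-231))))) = 0.64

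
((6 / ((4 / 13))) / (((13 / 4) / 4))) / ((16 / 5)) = 15 / 2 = 7.50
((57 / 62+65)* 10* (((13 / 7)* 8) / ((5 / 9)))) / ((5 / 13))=49730616 / 1085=45834.67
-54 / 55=-0.98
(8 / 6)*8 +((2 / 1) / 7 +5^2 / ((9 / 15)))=1105 / 21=52.62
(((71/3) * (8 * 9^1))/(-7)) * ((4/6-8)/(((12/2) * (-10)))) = -3124/105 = -29.75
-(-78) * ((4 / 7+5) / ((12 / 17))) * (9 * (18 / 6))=232713 / 14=16622.36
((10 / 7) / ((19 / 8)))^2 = 6400 / 17689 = 0.36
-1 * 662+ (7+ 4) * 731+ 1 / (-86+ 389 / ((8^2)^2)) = 2596422497 / 351867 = 7378.99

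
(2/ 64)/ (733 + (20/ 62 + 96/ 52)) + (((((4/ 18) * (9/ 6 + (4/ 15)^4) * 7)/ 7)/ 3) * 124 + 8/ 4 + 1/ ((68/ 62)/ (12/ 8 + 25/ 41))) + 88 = 955158085090006721/ 9032409770940000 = 105.75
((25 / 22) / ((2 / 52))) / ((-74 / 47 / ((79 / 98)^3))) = -7531170725 / 766130288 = -9.83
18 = 18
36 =36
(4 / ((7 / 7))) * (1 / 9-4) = -140 / 9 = -15.56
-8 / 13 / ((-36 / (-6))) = -4 / 39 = -0.10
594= 594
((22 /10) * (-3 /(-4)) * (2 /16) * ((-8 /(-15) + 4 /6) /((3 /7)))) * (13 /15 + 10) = 12551 /2000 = 6.28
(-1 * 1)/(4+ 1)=-1/5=-0.20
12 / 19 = 0.63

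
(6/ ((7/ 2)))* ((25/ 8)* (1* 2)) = 75/ 7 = 10.71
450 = 450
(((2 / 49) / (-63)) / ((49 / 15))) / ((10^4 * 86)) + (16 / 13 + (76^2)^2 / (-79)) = -1880642999710945027 / 4453283562000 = -422304.79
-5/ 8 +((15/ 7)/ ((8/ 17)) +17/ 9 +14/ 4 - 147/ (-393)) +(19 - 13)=129502/ 8253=15.69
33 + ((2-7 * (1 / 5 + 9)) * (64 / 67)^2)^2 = 1649785989129 / 503778025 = 3274.83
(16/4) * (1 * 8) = 32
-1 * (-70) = 70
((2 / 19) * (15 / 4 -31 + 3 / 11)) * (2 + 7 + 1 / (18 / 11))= -205351 / 7524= -27.29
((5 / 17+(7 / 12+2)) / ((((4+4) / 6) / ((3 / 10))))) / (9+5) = 1761 / 38080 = 0.05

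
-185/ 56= -3.30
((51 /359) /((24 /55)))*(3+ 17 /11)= 2125 /1436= 1.48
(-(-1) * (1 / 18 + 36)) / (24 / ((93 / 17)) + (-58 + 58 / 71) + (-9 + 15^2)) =1428449 / 6465816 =0.22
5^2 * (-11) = -275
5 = 5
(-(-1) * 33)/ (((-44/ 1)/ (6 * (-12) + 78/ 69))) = 2445/ 46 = 53.15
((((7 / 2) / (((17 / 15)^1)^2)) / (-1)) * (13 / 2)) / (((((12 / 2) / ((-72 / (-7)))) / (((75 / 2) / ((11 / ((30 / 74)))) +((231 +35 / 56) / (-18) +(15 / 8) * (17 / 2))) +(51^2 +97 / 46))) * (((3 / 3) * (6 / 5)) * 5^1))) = -13195.70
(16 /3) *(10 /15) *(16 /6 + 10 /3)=64 /3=21.33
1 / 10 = 0.10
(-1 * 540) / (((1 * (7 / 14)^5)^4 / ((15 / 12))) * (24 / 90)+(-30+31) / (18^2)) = -71663616000 / 409627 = -174948.47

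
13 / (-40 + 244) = 13 / 204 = 0.06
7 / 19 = 0.37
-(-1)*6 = 6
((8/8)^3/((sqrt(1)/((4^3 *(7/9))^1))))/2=224/9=24.89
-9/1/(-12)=3/4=0.75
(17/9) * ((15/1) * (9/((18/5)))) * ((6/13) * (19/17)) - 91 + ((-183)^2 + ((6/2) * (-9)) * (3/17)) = 7387980/221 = 33429.77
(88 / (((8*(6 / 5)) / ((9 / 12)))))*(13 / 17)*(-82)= -29315 / 68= -431.10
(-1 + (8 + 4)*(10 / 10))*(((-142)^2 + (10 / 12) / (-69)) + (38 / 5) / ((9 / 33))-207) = 455055139 / 2070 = 219833.40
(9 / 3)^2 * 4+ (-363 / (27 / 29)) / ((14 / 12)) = -6262 / 21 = -298.19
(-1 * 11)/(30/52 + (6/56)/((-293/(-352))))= -586586/37629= -15.59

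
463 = 463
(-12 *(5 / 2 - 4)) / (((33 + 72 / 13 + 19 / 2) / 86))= 40248 / 1249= 32.22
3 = 3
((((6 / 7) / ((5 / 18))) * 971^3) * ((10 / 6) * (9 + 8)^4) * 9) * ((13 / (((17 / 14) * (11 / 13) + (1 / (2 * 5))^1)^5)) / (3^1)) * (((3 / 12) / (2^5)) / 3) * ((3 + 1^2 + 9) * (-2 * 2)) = -35999711728490461158365396875 / 31581612687816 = -1139894662262732.95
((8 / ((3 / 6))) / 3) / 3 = 16 / 9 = 1.78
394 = 394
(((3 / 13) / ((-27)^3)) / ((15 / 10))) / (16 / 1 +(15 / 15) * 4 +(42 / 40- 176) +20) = 40 / 690617421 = 0.00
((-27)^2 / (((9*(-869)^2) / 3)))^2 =59049 / 570268135921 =0.00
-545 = -545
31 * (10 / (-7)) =-310 / 7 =-44.29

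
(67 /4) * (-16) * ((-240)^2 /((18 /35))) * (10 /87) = -300160000 /87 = -3450114.94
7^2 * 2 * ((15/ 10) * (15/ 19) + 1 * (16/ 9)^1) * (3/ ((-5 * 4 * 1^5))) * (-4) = 49637/ 285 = 174.16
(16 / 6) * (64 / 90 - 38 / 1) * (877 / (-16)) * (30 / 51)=1471606 / 459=3206.11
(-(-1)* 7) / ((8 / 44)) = 77 / 2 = 38.50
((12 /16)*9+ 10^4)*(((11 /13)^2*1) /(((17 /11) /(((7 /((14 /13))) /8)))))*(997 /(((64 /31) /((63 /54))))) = 886630438001 /417792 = 2122181.46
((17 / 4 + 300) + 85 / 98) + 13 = 62351 / 196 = 318.12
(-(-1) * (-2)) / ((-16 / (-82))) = -41 / 4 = -10.25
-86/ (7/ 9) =-774/ 7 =-110.57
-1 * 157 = -157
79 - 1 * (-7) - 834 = -748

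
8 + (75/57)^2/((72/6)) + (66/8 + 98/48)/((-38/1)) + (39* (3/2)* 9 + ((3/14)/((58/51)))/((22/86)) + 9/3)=6940439553/12897808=538.11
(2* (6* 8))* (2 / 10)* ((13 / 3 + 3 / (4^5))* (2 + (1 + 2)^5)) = 652729 / 32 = 20397.78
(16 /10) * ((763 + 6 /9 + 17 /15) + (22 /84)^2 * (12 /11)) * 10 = 8994928 /735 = 12238.00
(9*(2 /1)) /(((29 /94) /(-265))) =-15461.38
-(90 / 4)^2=-506.25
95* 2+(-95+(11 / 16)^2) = 24441 / 256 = 95.47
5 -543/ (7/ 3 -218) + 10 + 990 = 651864/ 647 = 1007.52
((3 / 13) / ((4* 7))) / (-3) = -1 / 364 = -0.00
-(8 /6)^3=-64 /27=-2.37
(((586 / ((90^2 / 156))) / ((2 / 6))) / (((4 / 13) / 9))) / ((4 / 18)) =445653 / 100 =4456.53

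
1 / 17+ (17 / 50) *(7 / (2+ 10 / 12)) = 382 / 425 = 0.90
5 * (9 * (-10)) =-450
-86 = -86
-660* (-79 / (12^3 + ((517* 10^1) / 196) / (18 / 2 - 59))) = 51097200 / 1692923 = 30.18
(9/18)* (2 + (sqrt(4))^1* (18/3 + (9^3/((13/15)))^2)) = 119575408/169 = 707546.79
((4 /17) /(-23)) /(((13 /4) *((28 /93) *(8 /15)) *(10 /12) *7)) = -837 /249067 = -0.00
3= 3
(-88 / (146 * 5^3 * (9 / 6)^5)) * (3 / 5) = -1408 / 3695625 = -0.00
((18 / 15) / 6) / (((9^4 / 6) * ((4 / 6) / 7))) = 7 / 3645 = 0.00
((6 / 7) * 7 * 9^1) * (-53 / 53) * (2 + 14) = -864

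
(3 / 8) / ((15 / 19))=19 / 40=0.48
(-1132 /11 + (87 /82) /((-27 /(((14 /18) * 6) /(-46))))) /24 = -57641471 /13443408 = -4.29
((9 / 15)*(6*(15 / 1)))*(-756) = -40824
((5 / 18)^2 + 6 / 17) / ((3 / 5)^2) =59225 / 49572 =1.19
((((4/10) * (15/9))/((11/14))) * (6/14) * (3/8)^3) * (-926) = -12501/704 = -17.76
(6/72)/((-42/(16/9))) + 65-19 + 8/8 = 26647/567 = 47.00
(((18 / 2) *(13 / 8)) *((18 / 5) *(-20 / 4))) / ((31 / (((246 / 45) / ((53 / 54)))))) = -388557 / 8215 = -47.30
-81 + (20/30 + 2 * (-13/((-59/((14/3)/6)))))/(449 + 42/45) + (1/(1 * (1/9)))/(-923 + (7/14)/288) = -51447151142683/635091151731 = -81.01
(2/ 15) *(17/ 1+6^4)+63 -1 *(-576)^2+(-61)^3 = -8377784/ 15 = -558518.93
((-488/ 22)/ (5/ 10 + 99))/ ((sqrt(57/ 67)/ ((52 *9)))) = -76128 *sqrt(3819)/ 41591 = -113.11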